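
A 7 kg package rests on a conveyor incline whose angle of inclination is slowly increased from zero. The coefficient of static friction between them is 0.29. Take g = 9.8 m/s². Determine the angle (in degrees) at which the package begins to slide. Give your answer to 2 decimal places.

16.17°

At the threshold of sliding, static friction is at its maximum μ_s N and exactly balances the weight component along the incline: mg sin θ = μ_s mg cos θ.
Hence tan θ = μ_s = 0.29, so θ = arctan(0.29) = 16.1722°.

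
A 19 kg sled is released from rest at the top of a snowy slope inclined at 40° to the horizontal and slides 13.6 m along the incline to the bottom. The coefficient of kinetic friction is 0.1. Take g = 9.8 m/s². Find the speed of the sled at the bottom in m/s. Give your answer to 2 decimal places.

12.29 m/s

The weight component along the incline is mg sin 40° = 119.687 N and the normal force is N = mg cos 40° = 142.637 N.
Friction up the slope is f = μN = 0.1 × 142.637 = 14.264 N, so the net downslope force is 119.687 − 14.264 = 105.423 N and a = 105.423 / 19 = 5.5486 m/s².
Starting from rest over a distance of 13.6 m, v² = 2aL = 2 × 5.5486 × 13.6 = 150.9219, so v = 12.2850 m/s.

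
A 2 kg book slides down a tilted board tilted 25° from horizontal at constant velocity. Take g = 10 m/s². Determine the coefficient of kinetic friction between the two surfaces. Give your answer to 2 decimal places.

At constant velocity the net force along the incline is zero: mg sin 25° = μ mg cos 25°.
So μ = tan 25° = 0.4226 / 0.9063 = 0.4663.

0.47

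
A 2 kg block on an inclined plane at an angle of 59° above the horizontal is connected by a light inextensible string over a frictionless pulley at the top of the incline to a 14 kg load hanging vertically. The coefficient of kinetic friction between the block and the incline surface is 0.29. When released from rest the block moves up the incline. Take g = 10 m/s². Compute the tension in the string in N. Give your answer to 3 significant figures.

35.1 N

For the block on the incline: the weight component along the slope is m₁g sin 59° = 2 × 10 × 0.8572 = 17.144 N and the normal force is N = m₁g cos 59° = 10.301 N.
Kinetic friction opposes the block's motion up the incline: f = μN = 0.29 × 10.301 = 2.987 N acting down the slope.
Newton's second law for the block (up-slope positive): T − 17.144 − 2.987 = 2 a. For the hanging load (downward positive): 14 × 10 − T = 14 a.
Adding the two equations eliminates T: 119.869 = 16 a, so a = 7.4918 m/s².
Then from the hanging load's equation, T = 14 × (10 − 7.4918) = 35.115 N.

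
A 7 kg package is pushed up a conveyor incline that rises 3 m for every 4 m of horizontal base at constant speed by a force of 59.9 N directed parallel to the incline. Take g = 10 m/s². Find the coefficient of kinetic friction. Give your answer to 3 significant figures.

At constant speed ΣF = 0 along the incline. The applied 59.9 N acts up the slope; the weight component mg sin 36.87° = 42.000 N and kinetic friction μN both act down the slope.
So 59.9 = 42.000 + μ × 56.000, giving μ = (59.9 − 42.000) / 56.000 = 0.3196.

0.320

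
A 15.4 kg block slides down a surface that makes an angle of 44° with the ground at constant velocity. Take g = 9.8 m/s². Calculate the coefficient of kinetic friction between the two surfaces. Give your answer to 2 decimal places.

At constant velocity the net force along the incline is zero: mg sin 44° = μ mg cos 44°.
So μ = tan 44° = 0.6947 / 0.7193 = 0.9658.

0.97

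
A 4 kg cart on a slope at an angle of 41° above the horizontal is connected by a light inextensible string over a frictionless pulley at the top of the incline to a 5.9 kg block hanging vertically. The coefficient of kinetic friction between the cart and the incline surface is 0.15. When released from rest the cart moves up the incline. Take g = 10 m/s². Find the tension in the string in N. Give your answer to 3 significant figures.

For the cart on the incline: the weight component along the slope is m₁g sin 41° = 4 × 10 × 0.6561 = 26.244 N and the normal force is N = m₁g cos 41° = 30.188 N.
Kinetic friction opposes the cart's motion up the incline: f = μN = 0.15 × 30.188 = 4.528 N acting down the slope.
Newton's second law for the cart (up-slope positive): T − 26.244 − 4.528 = 4 a. For the hanging block (downward positive): 5.9 × 10 − T = 5.9 a.
Adding the two equations eliminates T: 28.228 = 9.9 a, so a = 2.8513 m/s².
Then from the hanging block's equation, T = 5.9 × (10 − 2.8513) = 42.177 N.

42.2 N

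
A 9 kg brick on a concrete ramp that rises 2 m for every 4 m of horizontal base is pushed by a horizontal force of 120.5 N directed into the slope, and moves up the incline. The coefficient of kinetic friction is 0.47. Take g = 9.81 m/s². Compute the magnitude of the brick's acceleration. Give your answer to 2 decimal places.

The horizontal push has components F cos 26.57° = 120.5 × 0.8944 = 107.775 N up the incline and F sin 26.57° = 120.5 × 0.4472 = 53.888 N pressing into the surface.
The normal force is therefore N = mg cos 26.57° + F sin 26.57° = 78.967 + 53.888 = 132.855 N, and kinetic friction down the slope is μN = 0.47 × 132.855 = 62.442 N.
Along the incline: F cos 26.57° − mg sin 26.57° − μN = ma, so 107.775 − 39.483 − 62.442 = 9 a, giving a = 0.6500 m/s².

0.65 m/s²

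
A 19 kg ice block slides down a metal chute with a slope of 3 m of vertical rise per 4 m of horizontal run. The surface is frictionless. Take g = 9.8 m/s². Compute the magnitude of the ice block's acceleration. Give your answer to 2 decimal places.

Resolving the weight along the incline: the component pulling the ice block down the slope is mg sin 36.87° = 19 × 9.8 × 0.6000 = 111.720 N, and the normal force is N = mg cos 36.87° = 19 × 9.8 × 0.8000 = 148.960 N.
With no friction the net force along the incline is 111.720 N, so a = g sin 36.87° = 111.720 / 19 = 5.8800 m/s².

5.88 m/s²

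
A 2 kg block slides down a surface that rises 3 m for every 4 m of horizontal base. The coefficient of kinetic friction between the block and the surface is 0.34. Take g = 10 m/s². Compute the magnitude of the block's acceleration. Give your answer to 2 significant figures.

3.3 m/s²

Resolving the weight along the incline: the component pulling the block down the slope is mg sin 36.87° = 2 × 10 × 0.6000 = 12.000 N, and the normal force is N = mg cos 36.87° = 2 × 10 × 0.8000 = 16.000 N.
Kinetic friction acts up the slope with magnitude f = μN = 0.34 × 16.000 = 5.440 N.
Net force along the incline is 12.000 − 5.440 = 6.560 N, so a = 6.560 / 2 = 3.2800 m/s².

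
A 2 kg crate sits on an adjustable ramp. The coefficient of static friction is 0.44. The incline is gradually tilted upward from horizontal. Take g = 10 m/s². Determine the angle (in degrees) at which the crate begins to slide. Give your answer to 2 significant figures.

24°

At the threshold of sliding, static friction is at its maximum μ_s N and exactly balances the weight component along the incline: mg sin θ = μ_s mg cos θ.
Hence tan θ = μ_s = 0.44, so θ = arctan(0.44) = 23.7495°.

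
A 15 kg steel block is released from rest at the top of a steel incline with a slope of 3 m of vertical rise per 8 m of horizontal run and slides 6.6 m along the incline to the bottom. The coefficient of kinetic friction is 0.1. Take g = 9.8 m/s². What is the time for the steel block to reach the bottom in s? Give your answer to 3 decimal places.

The weight component along the incline is mg sin 20.56° = 51.615 N and the normal force is N = mg cos 20.56° = 137.640 N.
Friction up the slope is f = μN = 0.1 × 137.640 = 13.764 N, so the net downslope force is 51.615 − 13.764 = 37.851 N and a = 37.851 / 15 = 2.5234 m/s².
Starting from rest, L = ½at², so t = √(2L/a) = √(2 × 6.6 / 2.5234) = 2.2871 s.

2.287 s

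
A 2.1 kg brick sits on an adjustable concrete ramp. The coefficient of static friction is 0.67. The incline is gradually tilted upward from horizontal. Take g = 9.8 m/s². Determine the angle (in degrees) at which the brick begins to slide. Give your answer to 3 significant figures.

33.8°

At the threshold of sliding, static friction is at its maximum μ_s N and exactly balances the weight component along the incline: mg sin θ = μ_s mg cos θ.
Hence tan θ = μ_s = 0.67, so θ = arctan(0.67) = 33.8221°.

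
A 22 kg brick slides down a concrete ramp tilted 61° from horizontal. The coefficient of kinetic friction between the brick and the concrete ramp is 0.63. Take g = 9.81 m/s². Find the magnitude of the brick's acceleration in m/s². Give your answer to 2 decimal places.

Resolving the weight along the incline: the component pulling the brick down the slope is mg sin 61° = 22 × 9.81 × 0.8746 = 188.756 N, and the normal force is N = mg cos 61° = 22 × 9.81 × 0.4848 = 104.630 N.
Kinetic friction acts up the slope with magnitude f = μN = 0.63 × 104.630 = 65.917 N.
Net force along the incline is 188.756 − 65.917 = 122.839 N, so a = 122.839 / 22 = 5.5836 m/s².

5.58 m/s²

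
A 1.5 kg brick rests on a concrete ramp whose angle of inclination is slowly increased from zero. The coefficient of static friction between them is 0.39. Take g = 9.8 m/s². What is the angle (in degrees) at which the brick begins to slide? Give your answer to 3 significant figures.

At the threshold of sliding, static friction is at its maximum μ_s N and exactly balances the weight component along the incline: mg sin θ = μ_s mg cos θ.
Hence tan θ = μ_s = 0.39, so θ = arctan(0.39) = 21.3058°.

21.3°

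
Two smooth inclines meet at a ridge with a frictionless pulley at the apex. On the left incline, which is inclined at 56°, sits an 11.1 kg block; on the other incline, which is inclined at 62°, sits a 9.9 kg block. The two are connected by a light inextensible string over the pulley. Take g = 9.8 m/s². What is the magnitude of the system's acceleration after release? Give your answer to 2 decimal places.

0.22 m/s²

Resolve each weight along its own incline: the 11.1 kg mass has component 11.1 × 9.8 × sin 56° = 90.183 N down its slope, and the 9.9 kg mass has 9.9 × 9.8 × sin 62° = 85.664 N down its slope.
The 11.1 kg side's 90.183 N exceeds the other side's 85.664 N, so that mass slides down and the 9.9 kg mass slides up. Taking that direction as positive, Newton's second law for the whole system gives 90.183 − 85.664 = (11.1 + 9.9) a, so a = 4.519 / 21 = 0.2152 m/s².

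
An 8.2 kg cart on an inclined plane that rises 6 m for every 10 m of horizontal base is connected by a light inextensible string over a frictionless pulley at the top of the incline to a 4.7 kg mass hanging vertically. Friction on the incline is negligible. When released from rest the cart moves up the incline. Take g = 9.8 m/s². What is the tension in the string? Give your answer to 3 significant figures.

For the cart on the incline: the weight component along the slope is m₁g sin 30.96° = 8.2 × 9.8 × 0.5145 = 41.345 N and the normal force is N = m₁g cos 30.96° = 68.908 N.
Newton's second law for the cart (up-slope positive): T − 41.345 = 8.2 a. For the hanging mass (downward positive): 4.7 × 9.8 − T = 4.7 a.
Adding the two equations eliminates T: 4.715 = 12.9 a, so a = 0.3655 m/s².
Then from the hanging mass's equation, T = 4.7 × (9.8 − 0.3655) = 44.342 N.

44.3 N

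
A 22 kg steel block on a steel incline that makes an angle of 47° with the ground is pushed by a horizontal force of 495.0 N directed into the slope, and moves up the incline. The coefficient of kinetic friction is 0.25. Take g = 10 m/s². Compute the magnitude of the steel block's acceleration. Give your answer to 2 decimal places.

The horizontal push has components F cos 47° = 495.0 × 0.6820 = 337.590 N up the incline and F sin 47° = 495.0 × 0.7314 = 362.043 N pressing into the surface.
The normal force is therefore N = mg cos 47° + F sin 47° = 150.040 + 362.043 = 512.083 N, and kinetic friction down the slope is μN = 0.25 × 512.083 = 128.021 N.
Along the incline: F cos 47° − mg sin 47° − μN = ma, so 337.590 − 160.908 − 128.021 = 22 a, giving a = 2.2119 m/s².

2.21 m/s²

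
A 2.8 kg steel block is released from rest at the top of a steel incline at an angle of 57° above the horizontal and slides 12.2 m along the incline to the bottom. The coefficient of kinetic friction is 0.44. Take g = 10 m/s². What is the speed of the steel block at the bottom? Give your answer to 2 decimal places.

The weight component along the incline is mg sin 57° = 23.483 N and the normal force is N = mg cos 57° = 15.250 N.
Friction up the slope is f = μN = 0.44 × 15.250 = 6.710 N, so the net downslope force is 23.483 − 6.710 = 16.773 N and a = 16.773 / 2.8 = 5.9904 m/s².
Starting from rest over a distance of 12.2 m, v² = 2aL = 2 × 5.9904 × 12.2 = 146.1658, so v = 12.0899 m/s.

12.09 m/s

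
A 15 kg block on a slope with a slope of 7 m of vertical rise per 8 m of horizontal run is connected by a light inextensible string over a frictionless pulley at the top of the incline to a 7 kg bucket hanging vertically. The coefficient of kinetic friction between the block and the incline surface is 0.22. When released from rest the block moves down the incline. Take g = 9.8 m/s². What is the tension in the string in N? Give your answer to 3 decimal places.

69.829 N

For the block on the incline: the weight component along the slope is m₁g sin 41.19° = 15 × 9.8 × 0.6585 = 96.799 N and the normal force is N = m₁g cos 41.19° = 110.629 N.
Kinetic friction opposes the block's motion down the incline: f = μN = 0.22 × 110.629 = 24.338 N acting up the slope.
Newton's second law for the block (down-slope positive): 96.799 − 24.338 − T = 15 a. For the hanging bucket (upward positive): T − 7 × 9.8 = 7 a.
Adding the two equations eliminates T: 3.861 = 22 a, so a = 0.1755 m/s².
Then from the hanging bucket's equation, T = 7 × (9.8 + 0.1755) = 69.829 N.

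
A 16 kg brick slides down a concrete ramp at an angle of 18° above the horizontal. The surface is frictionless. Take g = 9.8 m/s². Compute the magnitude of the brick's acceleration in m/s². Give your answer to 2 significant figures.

3.0 m/s²

Resolving the weight along the incline: the component pulling the brick down the slope is mg sin 18° = 16 × 9.8 × 0.3090 = 48.451 N, and the normal force is N = mg cos 18° = 16 × 9.8 × 0.9511 = 149.132 N.
With no friction the net force along the incline is 48.451 N, so a = g sin 18° = 48.451 / 16 = 3.0282 m/s².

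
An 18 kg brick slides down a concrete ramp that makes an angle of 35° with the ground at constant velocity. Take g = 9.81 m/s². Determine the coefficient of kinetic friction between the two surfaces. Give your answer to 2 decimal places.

At constant velocity the net force along the incline is zero: mg sin 35° = μ mg cos 35°.
So μ = tan 35° = 0.5736 / 0.8192 = 0.7002.

0.70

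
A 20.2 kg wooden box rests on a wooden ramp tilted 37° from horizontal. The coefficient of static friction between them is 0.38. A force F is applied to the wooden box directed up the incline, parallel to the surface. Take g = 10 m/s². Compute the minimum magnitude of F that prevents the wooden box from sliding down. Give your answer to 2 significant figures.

60 N

The normal force is N = mg cos 37° = 161.324 N. With F at its minimum the wooden box is on the verge of sliding down, so static friction is at its maximum μ_s N = 0.38 × 161.324 = 61.303 N and acts up the slope.
Equilibrium along the incline: F + μ_s N = mg sin 37°, so F = 121.567 − 61.303 = 60.264 N.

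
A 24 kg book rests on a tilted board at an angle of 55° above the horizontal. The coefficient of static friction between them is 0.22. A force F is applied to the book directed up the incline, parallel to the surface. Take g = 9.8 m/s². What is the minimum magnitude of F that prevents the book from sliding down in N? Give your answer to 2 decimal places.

The normal force is N = mg cos 55° = 134.905 N. With F at its minimum the book is on the verge of sliding down, so static friction is at its maximum μ_s N = 0.22 × 134.905 = 29.679 N and acts up the slope.
Equilibrium along the incline: F + μ_s N = mg sin 55°, so F = 192.665 − 29.679 = 162.986 N.

162.99 N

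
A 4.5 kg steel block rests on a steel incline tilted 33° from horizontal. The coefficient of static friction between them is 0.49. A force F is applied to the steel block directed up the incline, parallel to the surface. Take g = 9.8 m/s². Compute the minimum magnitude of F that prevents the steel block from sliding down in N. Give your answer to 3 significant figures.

5.90 N

The normal force is N = mg cos 33° = 36.985 N. With F at its minimum the steel block is on the verge of sliding down, so static friction is at its maximum μ_s N = 0.49 × 36.985 = 18.123 N and acts up the slope.
Equilibrium along the incline: F + μ_s N = mg sin 33°, so F = 24.019 − 18.123 = 5.896 N.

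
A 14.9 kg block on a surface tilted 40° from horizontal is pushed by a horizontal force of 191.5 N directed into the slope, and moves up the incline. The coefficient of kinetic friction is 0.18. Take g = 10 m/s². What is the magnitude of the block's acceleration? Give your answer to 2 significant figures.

The horizontal push has components F cos 40° = 191.5 × 0.7660 = 146.689 N up the incline and F sin 40° = 191.5 × 0.6428 = 123.096 N pressing into the surface.
The normal force is therefore N = mg cos 40° + F sin 40° = 114.134 + 123.096 = 237.230 N, and kinetic friction down the slope is μN = 0.18 × 237.230 = 42.701 N.
Along the incline: F cos 40° − mg sin 40° − μN = ma, so 146.689 − 95.777 − 42.701 = 14.9 a, giving a = 0.5511 m/s².

0.55 m/s²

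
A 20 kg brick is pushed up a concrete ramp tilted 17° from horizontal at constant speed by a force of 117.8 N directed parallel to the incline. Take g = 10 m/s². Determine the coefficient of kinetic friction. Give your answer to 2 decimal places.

0.31

At constant speed ΣF = 0 along the incline. The applied 117.8 N acts up the slope; the weight component mg sin 17° = 58.474 N and kinetic friction μN both act down the slope.
So 117.8 = 58.474 + μ × 191.261, giving μ = (117.8 − 58.474) / 191.261 = 0.3102.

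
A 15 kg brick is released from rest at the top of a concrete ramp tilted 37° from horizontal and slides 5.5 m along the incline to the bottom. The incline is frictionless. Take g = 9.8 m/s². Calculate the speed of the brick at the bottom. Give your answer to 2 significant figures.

The weight component along the incline is mg sin 37° = 88.467 N and the normal force is N = mg cos 37° = 117.399 N.
With no friction, a = g sin 37° = 5.8978 m/s².
Starting from rest over a distance of 5.5 m, v² = 2aL = 2 × 5.8978 × 5.5 = 64.8758, so v = 8.0546 m/s.

8.1 m/s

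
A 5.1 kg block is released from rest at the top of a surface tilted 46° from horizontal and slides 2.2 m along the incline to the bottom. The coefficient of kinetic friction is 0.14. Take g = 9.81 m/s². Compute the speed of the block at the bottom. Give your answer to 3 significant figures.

5.18 m/s

The weight component along the incline is mg sin 46° = 35.989 N and the normal force is N = mg cos 46° = 34.754 N.
Friction up the slope is f = μN = 0.14 × 34.754 = 4.866 N, so the net downslope force is 35.989 − 4.866 = 31.123 N and a = 31.123 / 5.1 = 6.1025 m/s².
Starting from rest over a distance of 2.2 m, v² = 2aL = 2 × 6.1025 × 2.2 = 26.8510, so v = 5.1818 m/s.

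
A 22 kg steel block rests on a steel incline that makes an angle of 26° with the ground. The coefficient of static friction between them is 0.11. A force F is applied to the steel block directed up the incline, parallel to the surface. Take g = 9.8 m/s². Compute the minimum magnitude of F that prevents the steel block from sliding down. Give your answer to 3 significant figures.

73.2 N

The normal force is N = mg cos 26° = 193.780 N. With F at its minimum the steel block is on the verge of sliding down, so static friction is at its maximum μ_s N = 0.11 × 193.780 = 21.316 N and acts up the slope.
Equilibrium along the incline: F + μ_s N = mg sin 26°, so F = 94.513 − 21.316 = 73.197 N.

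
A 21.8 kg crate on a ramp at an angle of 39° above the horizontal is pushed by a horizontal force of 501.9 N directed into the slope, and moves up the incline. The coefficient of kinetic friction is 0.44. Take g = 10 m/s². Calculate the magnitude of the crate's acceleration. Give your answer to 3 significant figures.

The horizontal push has components F cos 39° = 501.9 × 0.7771 = 390.026 N up the incline and F sin 39° = 501.9 × 0.6293 = 315.846 N pressing into the surface.
The normal force is therefore N = mg cos 39° + F sin 39° = 169.408 + 315.846 = 485.254 N, and kinetic friction down the slope is μN = 0.44 × 485.254 = 213.512 N.
Along the incline: F cos 39° − mg sin 39° − μN = ma, so 390.026 − 137.187 − 213.512 = 21.8 a, giving a = 1.8040 m/s².

1.80 m/s²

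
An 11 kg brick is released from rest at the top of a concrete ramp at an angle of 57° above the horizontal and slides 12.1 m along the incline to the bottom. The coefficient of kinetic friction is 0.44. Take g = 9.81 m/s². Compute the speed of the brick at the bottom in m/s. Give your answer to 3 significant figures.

11.9 m/s

The weight component along the incline is mg sin 57° = 90.501 N and the normal force is N = mg cos 57° = 58.772 N.
Friction up the slope is f = μN = 0.44 × 58.772 = 25.860 N, so the net downslope force is 90.501 − 25.860 = 64.641 N and a = 64.641 / 11 = 5.8765 m/s².
Starting from rest over a distance of 12.1 m, v² = 2aL = 2 × 5.8765 × 12.1 = 142.2113, so v = 11.9252 m/s.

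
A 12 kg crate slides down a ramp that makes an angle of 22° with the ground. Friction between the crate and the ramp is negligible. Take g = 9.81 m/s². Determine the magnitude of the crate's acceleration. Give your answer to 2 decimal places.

Resolving the weight along the incline: the component pulling the crate down the slope is mg sin 22° = 12 × 9.81 × 0.3746 = 44.098 N, and the normal force is N = mg cos 22° = 12 × 9.81 × 0.9272 = 109.150 N.
With no friction the net force along the incline is 44.098 N, so a = g sin 22° = 44.098 / 12 = 3.6748 m/s².

3.67 m/s²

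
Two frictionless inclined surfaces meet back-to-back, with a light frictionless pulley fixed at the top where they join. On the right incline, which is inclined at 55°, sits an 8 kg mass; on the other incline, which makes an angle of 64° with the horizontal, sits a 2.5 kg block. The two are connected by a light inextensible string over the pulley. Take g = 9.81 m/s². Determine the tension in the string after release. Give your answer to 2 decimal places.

32.10 N

Resolve each weight along its own incline: the 8 kg mass has component 8 × 9.81 × sin 55° = 64.287 N down its slope, and the 2.5 kg mass has 2.5 × 9.81 × sin 64° = 22.043 N down its slope.
The 8 kg side's 64.287 N exceeds the other side's 22.043 N, so that mass slides down and the 2.5 kg mass slides up. Taking that direction as positive, Newton's second law for the whole system gives 64.287 − 22.043 = (8 + 2.5) a, so a = 42.244 / 10.5 = 4.0232 m/s².
For the 2.5 kg mass (up-slope positive): T − 22.043 = 2.5 × 4.0232, so T = 32.101 N.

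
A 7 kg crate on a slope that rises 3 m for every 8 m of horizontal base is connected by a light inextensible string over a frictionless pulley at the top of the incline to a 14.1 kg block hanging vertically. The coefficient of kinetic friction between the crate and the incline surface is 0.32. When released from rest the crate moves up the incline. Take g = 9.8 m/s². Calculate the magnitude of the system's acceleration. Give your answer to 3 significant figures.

For the crate on the incline: the weight component along the slope is m₁g sin 20.56° = 7 × 9.8 × 0.3511 = 24.085 N and the normal force is N = m₁g cos 20.56° = 64.232 N.
Kinetic friction opposes the crate's motion up the incline: f = μN = 0.32 × 64.232 = 20.554 N acting down the slope.
Newton's second law for the crate (up-slope positive): T − 24.085 − 20.554 = 7 a. For the hanging block (downward positive): 14.1 × 9.8 − T = 14.1 a.
Adding the two equations eliminates T: 93.541 = 21.1 a, so a = 4.4332 m/s².

4.43 m/s²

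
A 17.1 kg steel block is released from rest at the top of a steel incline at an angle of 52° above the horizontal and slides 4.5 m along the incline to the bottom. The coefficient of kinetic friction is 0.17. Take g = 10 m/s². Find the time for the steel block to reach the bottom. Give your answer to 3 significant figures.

The weight component along the incline is mg sin 52° = 134.750 N and the normal force is N = mg cos 52° = 105.278 N.
Friction up the slope is f = μN = 0.17 × 105.278 = 17.897 N, so the net downslope force is 134.750 − 17.897 = 116.853 N and a = 116.853 / 17.1 = 6.8335 m/s².
Starting from rest, L = ½at², so t = √(2L/a) = √(2 × 4.5 / 6.8335) = 1.1476 s.

1.15 s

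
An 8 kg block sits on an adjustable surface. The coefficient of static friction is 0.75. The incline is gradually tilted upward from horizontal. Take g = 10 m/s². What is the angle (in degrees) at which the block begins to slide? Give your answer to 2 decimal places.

36.87°

At the threshold of sliding, static friction is at its maximum μ_s N and exactly balances the weight component along the incline: mg sin θ = μ_s mg cos θ.
Hence tan θ = μ_s = 0.75, so θ = arctan(0.75) = 36.8699°.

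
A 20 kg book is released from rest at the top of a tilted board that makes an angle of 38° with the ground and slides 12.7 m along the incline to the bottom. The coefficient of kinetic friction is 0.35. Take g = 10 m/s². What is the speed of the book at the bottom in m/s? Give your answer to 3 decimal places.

The weight component along the incline is mg sin 38° = 123.132 N and the normal force is N = mg cos 38° = 157.602 N.
Friction up the slope is f = μN = 0.35 × 157.602 = 55.161 N, so the net downslope force is 123.132 − 55.161 = 67.971 N and a = 67.971 / 20 = 3.3986 m/s².
Starting from rest over a distance of 12.7 m, v² = 2aL = 2 × 3.3986 × 12.7 = 86.3244, so v = 9.2911 m/s.

9.291 m/s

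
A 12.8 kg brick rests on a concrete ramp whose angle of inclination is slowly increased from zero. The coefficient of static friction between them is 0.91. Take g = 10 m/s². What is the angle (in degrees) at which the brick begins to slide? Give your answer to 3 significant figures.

At the threshold of sliding, static friction is at its maximum μ_s N and exactly balances the weight component along the incline: mg sin θ = μ_s mg cos θ.
Hence tan θ = μ_s = 0.91, so θ = arctan(0.91) = 42.3022°.

42.3°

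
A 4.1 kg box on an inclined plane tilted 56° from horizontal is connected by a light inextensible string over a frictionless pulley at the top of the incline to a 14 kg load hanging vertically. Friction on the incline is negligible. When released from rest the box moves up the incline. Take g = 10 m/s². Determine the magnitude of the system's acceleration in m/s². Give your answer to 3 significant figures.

5.86 m/s²

For the box on the incline: the weight component along the slope is m₁g sin 56° = 4.1 × 10 × 0.8290 = 33.989 N and the normal force is N = m₁g cos 56° = 22.927 N.
Newton's second law for the box (up-slope positive): T − 33.989 = 4.1 a. For the hanging load (downward positive): 14 × 10 − T = 14 a.
Adding the two equations eliminates T: 106.011 = 18.1 a, so a = 5.8570 m/s².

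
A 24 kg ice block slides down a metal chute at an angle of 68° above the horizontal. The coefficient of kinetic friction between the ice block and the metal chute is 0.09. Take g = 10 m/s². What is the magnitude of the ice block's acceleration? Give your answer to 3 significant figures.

Resolving the weight along the incline: the component pulling the ice block down the slope is mg sin 68° = 24 × 10 × 0.9272 = 222.528 N, and the normal force is N = mg cos 68° = 24 × 10 × 0.3746 = 89.904 N.
Kinetic friction acts up the slope with magnitude f = μN = 0.09 × 89.904 = 8.091 N.
Net force along the incline is 222.528 − 8.091 = 214.437 N, so a = 214.437 / 24 = 8.9349 m/s².

8.93 m/s²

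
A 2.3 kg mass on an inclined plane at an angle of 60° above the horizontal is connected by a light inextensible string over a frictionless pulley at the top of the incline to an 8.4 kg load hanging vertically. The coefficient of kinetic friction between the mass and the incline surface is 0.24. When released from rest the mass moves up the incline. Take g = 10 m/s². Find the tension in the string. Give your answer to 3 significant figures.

35.9 N

For the mass on the incline: the weight component along the slope is m₁g sin 60° = 2.3 × 10 × 0.8660 = 19.918 N and the normal force is N = m₁g cos 60° = 11.500 N.
Kinetic friction opposes the mass's motion up the incline: f = μN = 0.24 × 11.500 = 2.760 N acting down the slope.
Newton's second law for the mass (up-slope positive): T − 19.918 − 2.760 = 2.3 a. For the hanging load (downward positive): 8.4 × 10 − T = 8.4 a.
Adding the two equations eliminates T: 61.322 = 10.7 a, so a = 5.7310 m/s².
Then from the hanging load's equation, T = 8.4 × (10 − 5.7310) = 35.860 N.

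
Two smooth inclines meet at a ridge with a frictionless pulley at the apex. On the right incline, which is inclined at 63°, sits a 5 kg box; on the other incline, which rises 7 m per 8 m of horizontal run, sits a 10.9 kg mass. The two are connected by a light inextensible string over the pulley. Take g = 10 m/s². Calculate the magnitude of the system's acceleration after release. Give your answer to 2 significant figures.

1.7 m/s²

Resolve each weight along its own incline: the 5 kg mass has component 5 × 10 × sin 63° = 44.550 N down its slope, and the 10.9 kg mass has 10.9 × 10 × sin 41.19° = 71.777 N down its slope.
The 10.9 kg side's 71.777 N exceeds the other side's 44.550 N, so that mass slides down and the 5 kg mass slides up. Taking that direction as positive, Newton's second law for the whole system gives 71.777 − 44.550 = (5 + 10.9) a, so a = 27.227 / 15.9 = 1.7124 m/s².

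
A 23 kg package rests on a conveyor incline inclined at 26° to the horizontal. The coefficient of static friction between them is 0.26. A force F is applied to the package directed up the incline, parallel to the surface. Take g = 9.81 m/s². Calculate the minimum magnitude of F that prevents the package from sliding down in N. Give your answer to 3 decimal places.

46.183 N

The normal force is N = mg cos 26° = 202.795 N. With F at its minimum the package is on the verge of sliding down, so static friction is at its maximum μ_s N = 0.26 × 202.795 = 52.727 N and acts up the slope.
Equilibrium along the incline: F + μ_s N = mg sin 26°, so F = 98.910 − 52.727 = 46.183 N.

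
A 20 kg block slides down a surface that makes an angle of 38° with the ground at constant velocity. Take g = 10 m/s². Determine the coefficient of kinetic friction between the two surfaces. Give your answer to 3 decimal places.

At constant velocity the net force along the incline is zero: mg sin 38° = μ mg cos 38°.
So μ = tan 38° = 0.6157 / 0.7880 = 0.7813.

0.781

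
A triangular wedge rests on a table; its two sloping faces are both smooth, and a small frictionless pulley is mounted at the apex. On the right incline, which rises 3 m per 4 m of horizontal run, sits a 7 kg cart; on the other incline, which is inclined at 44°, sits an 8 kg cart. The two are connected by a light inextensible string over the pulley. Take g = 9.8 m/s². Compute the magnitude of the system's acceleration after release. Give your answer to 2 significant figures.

Resolve each weight along its own incline: the 7 kg mass has component 7 × 9.8 × sin 36.87° = 41.160 N down its slope, and the 8 kg mass has 8 × 9.8 × sin 44° = 54.461 N down its slope.
The 8 kg side's 54.461 N exceeds the other side's 41.160 N, so that mass slides down and the 7 kg mass slides up. Taking that direction as positive, Newton's second law for the whole system gives 54.461 − 41.160 = (7 + 8) a, so a = 13.301 / 15 = 0.8867 m/s².

0.89 m/s²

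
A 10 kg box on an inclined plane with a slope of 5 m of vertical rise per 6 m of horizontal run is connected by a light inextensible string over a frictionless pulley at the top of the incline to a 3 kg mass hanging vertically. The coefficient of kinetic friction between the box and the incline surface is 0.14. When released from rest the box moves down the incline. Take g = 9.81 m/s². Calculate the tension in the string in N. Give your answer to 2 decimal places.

For the box on the incline: the weight component along the slope is m₁g sin 39.81° = 10 × 9.81 × 0.6402 = 62.804 N and the normal force is N = m₁g cos 39.81° = 75.363 N.
Kinetic friction opposes the box's motion down the incline: f = μN = 0.14 × 75.363 = 10.551 N acting up the slope.
Newton's second law for the box (down-slope positive): 62.804 − 10.551 − T = 10 a. For the hanging mass (upward positive): T − 3 × 9.81 = 3 a.
Adding the two equations eliminates T: 22.823 = 13 a, so a = 1.7556 m/s².
Then from the hanging mass's equation, T = 3 × (9.81 + 1.7556) = 34.697 N.

34.70 N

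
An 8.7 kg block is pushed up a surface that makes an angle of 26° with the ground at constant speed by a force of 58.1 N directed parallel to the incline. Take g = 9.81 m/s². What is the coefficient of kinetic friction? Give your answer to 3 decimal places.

At constant speed ΣF = 0 along the incline. The applied 58.1 N acts up the slope; the weight component mg sin 26° = 37.414 N and kinetic friction μN both act down the slope.
So 58.1 = 37.414 + μ × 76.709, giving μ = (58.1 − 37.414) / 76.709 = 0.2697.

0.270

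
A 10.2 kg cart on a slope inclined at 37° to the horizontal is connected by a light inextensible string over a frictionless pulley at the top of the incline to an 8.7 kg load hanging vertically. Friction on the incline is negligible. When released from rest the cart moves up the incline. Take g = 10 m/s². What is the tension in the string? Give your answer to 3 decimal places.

For the cart on the incline: the weight component along the slope is m₁g sin 37° = 10.2 × 10 × 0.6018 = 61.384 N and the normal force is N = m₁g cos 37° = 81.461 N.
Newton's second law for the cart (up-slope positive): T − 61.384 = 10.2 a. For the hanging load (downward positive): 8.7 × 10 − T = 8.7 a.
Adding the two equations eliminates T: 25.616 = 18.9 a, so a = 1.3553 m/s².
Then from the hanging load's equation, T = 8.7 × (10 − 1.3553) = 75.209 N.

75.209 N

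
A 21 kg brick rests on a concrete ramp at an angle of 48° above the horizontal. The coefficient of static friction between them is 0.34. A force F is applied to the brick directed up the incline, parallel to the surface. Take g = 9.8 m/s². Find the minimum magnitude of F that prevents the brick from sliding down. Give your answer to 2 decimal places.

106.12 N

The normal force is N = mg cos 48° = 137.707 N. With F at its minimum the brick is on the verge of sliding down, so static friction is at its maximum μ_s N = 0.34 × 137.707 = 46.820 N and acts up the slope.
Equilibrium along the incline: F + μ_s N = mg sin 48°, so F = 152.939 − 46.820 = 106.119 N.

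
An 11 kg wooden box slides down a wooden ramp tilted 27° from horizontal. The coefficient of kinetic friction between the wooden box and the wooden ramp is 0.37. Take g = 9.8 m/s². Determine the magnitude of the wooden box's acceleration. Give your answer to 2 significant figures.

1.2 m/s²

Resolving the weight along the incline: the component pulling the wooden box down the slope is mg sin 27° = 11 × 9.8 × 0.4540 = 48.941 N, and the normal force is N = mg cos 27° = 11 × 9.8 × 0.8910 = 96.050 N.
Kinetic friction acts up the slope with magnitude f = μN = 0.37 × 96.050 = 35.538 N.
Net force along the incline is 48.941 − 35.538 = 13.403 N, so a = 13.403 / 11 = 1.2185 m/s².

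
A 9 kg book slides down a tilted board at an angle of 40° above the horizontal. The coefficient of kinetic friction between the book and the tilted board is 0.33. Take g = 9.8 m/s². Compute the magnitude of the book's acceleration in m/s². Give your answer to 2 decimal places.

Resolving the weight along the incline: the component pulling the book down the slope is mg sin 40° = 9 × 9.8 × 0.6428 = 56.695 N, and the normal force is N = mg cos 40° = 9 × 9.8 × 0.7660 = 67.561 N.
Kinetic friction acts up the slope with magnitude f = μN = 0.33 × 67.561 = 22.295 N.
Net force along the incline is 56.695 − 22.295 = 34.400 N, so a = 34.400 / 9 = 3.8222 m/s².

3.82 m/s²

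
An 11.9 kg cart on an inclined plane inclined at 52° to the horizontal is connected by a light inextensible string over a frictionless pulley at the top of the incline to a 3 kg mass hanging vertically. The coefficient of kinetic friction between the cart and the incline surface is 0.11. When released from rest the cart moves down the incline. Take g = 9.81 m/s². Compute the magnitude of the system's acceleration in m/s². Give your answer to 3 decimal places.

3.668 m/s²

For the cart on the incline: the weight component along the slope is m₁g sin 52° = 11.9 × 9.81 × 0.7880 = 91.990 N and the normal force is N = m₁g cos 52° = 71.872 N.
Kinetic friction opposes the cart's motion down the incline: f = μN = 0.11 × 71.872 = 7.906 N acting up the slope.
Newton's second law for the cart (down-slope positive): 91.990 − 7.906 − T = 11.9 a. For the hanging mass (upward positive): T − 3 × 9.81 = 3 a.
Adding the two equations eliminates T: 54.654 = 14.9 a, so a = 3.6681 m/s².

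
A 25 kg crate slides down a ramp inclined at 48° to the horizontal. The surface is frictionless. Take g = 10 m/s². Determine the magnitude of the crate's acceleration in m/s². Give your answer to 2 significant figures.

7.4 m/s²

Resolving the weight along the incline: the component pulling the crate down the slope is mg sin 48° = 25 × 10 × 0.7431 = 185.775 N, and the normal force is N = mg cos 48° = 25 × 10 × 0.6691 = 167.275 N.
With no friction the net force along the incline is 185.775 N, so a = g sin 48° = 185.775 / 25 = 7.4310 m/s².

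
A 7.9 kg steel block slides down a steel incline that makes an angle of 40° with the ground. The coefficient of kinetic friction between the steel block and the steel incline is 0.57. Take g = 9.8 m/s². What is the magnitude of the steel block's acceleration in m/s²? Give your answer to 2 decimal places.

2.02 m/s²

Resolving the weight along the incline: the component pulling the steel block down the slope is mg sin 40° = 7.9 × 9.8 × 0.6428 = 49.766 N, and the normal force is N = mg cos 40° = 7.9 × 9.8 × 0.7660 = 59.304 N.
Kinetic friction acts up the slope with magnitude f = μN = 0.57 × 59.304 = 33.803 N.
Net force along the incline is 49.766 − 33.803 = 15.963 N, so a = 15.963 / 7.9 = 2.0206 m/s².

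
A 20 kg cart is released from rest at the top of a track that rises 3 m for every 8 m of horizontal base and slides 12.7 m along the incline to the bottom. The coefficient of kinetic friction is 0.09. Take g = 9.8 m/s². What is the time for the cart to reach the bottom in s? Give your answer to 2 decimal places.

3.12 s

The weight component along the incline is mg sin 20.56° = 68.820 N and the normal force is N = mg cos 20.56° = 183.521 N.
Friction up the slope is f = μN = 0.09 × 183.521 = 16.517 N, so the net downslope force is 68.820 − 16.517 = 52.303 N and a = 52.303 / 20 = 2.6151 m/s².
Starting from rest, L = ½at², so t = √(2L/a) = √(2 × 12.7 / 2.6151) = 3.1165 s.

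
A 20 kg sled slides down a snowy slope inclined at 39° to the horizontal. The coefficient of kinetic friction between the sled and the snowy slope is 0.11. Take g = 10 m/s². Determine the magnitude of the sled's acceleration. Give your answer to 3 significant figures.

5.44 m/s²

Resolving the weight along the incline: the component pulling the sled down the slope is mg sin 39° = 20 × 10 × 0.6293 = 125.860 N, and the normal force is N = mg cos 39° = 20 × 10 × 0.7771 = 155.420 N.
Kinetic friction acts up the slope with magnitude f = μN = 0.11 × 155.420 = 17.096 N.
Net force along the incline is 125.860 − 17.096 = 108.764 N, so a = 108.764 / 20 = 5.4382 m/s².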